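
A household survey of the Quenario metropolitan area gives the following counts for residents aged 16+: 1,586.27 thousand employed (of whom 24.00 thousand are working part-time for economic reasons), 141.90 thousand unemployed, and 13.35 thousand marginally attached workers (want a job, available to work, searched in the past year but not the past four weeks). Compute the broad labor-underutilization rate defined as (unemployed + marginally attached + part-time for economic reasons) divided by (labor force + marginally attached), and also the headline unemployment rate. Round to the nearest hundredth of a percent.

Broad underutilization rate ≈ 10.29%; headline unemployment rate ≈ 8.21%.

Labor force = 1,586.27 + 141.90 = 1,728.17 thousand.
Numerator = 141.90 + 13.35 + 24.00 = 179.25 thousand.
Denominator = 1,728.17 + 13.35 = 1,741.52 thousand.
Broad rate = 179.25 / 1,741.52 = 10.29%.
Headline unemployment rate = 141.90 / 1,728.17 = 8.21%.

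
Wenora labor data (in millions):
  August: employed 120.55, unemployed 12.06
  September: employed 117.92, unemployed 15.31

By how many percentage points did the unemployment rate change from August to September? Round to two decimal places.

The unemployment rate changed by +2.40 percentage points.

August: labor force = 120.55 + 12.06 = 132.61; u = 12.06/132.61 = 9.09%.
September: labor force = 117.92 + 15.31 = 133.23; u = 15.31/133.23 = 11.49%.
Change = 11.49% − 9.09% = +2.40 pp.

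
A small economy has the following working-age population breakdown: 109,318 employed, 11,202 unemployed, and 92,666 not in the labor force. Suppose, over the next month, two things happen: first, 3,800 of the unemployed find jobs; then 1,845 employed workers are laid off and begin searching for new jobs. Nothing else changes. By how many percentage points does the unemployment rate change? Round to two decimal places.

Initially, labor force = 109,318 + 11,202 = 120,520, so u = 11,202/120,520 = 9.29%.
After the first change, unemployed falls and employed rises by 3,800; labor force unchanged → E = 113,118, U = 7,402, labor force = 120,520.
After the second change, employed falls and unemployed rises by 1,845; labor force unchanged → E = 111,273, U = 9,247, labor force = 120,520.
New unemployment rate = 9,247 / 120,520 = 7.67%.
Change = 7.67% − 9.29% = −1.62 percentage points.

The unemployment rate changes by −1.62 percentage points.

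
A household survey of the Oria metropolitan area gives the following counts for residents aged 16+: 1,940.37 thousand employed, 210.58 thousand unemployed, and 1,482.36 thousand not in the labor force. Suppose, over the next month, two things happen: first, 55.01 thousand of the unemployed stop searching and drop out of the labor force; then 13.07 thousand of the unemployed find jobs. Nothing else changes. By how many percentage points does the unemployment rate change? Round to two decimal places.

The unemployment rate changes by −2.99 percentage points.

Initially, labor force = 1,940.37 + 210.58 = 2,150.95 thousand, so u = 210.58/2,150.95 = 9.79%.
After the first change, unemployed and labor force both fall by 55.01 → E = 1,940.37, U = 155.57, labor force = 2,095.94 thousand.
After the second change, unemployed falls and employed rises by 13.07; labor force unchanged → E = 1,953.44, U = 142.50, labor force = 2,095.94 thousand.
New unemployment rate = 142.50 / 2,095.94 = 6.80%.
Change = 6.80% − 9.79% = −2.99 percentage points.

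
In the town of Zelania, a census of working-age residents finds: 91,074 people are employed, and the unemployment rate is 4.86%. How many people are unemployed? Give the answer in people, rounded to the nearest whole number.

Let U be the number unemployed. The labor force is E + U, and U/(E+U) = 0.0486.
So U = 0.0486 × 91,074 / (1 − 0.0486) = 4426.20 / 0.9514 ≈ 4,652.

About 4,652 are unemployed.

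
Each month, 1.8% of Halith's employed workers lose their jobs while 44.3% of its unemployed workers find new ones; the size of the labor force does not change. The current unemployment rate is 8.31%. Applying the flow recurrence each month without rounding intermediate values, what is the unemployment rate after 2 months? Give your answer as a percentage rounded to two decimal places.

Unemployment rate after two months ≈ 5.18%.

With a fixed labor force, u_{t+1} = u_t + s·(1−u_t) − f·u_t = u_t·(1−s−f) + s.
Here 1−s−f = 0.539 and s = 0.018.
u_1 = 0.083100 × 0.539 + 0.018 = 0.062791.
u_2 = 0.062791 × 0.539 + 0.018 = 0.051844.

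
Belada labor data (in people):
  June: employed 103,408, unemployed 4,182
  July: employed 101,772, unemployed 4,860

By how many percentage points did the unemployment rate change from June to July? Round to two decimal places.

June: labor force = 103,408 + 4,182 = 107,590; u = 4,182/107,590 = 3.89%.
July: labor force = 101,772 + 4,860 = 106,632; u = 4,860/106,632 = 4.56%.
Change = 4.56% − 3.89% = +0.67 pp.

The unemployment rate changed by +0.67 percentage points.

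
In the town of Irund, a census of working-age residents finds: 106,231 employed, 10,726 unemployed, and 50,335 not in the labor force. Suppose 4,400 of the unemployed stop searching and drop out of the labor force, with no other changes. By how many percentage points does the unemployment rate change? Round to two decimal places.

Initially, labor force = 106,231 + 10,726 = 116,957, so u = 10,726/116,957 = 9.17%.
After the change, unemployed and labor force both fall by 4,400 → E = 106,231, U = 6,326, labor force = 112,557.
New unemployment rate = 6,326 / 112,557 = 5.62%.
Change = 5.62% − 9.17% = −3.55 percentage points.

The unemployment rate changes by −3.55 percentage points.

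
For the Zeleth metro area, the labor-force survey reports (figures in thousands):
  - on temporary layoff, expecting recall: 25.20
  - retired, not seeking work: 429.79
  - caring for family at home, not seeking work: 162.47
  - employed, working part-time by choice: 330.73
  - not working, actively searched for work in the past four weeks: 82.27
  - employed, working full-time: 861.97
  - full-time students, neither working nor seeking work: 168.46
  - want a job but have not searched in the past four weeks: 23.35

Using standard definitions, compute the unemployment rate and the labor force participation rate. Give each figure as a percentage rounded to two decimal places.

Unemployment rate ≈ 8.27%; labor force participation rate ≈ 62.38%.

Employed = 330.73 + 861.97 = 1,192.70 thousand.
Unemployed = 25.20 + 82.27 = 107.47 thousand (jobless and actively searching, or on temporary layoff).
Labor force = 1,192.70 + 107.47 = 1,300.17 thousand.
Not in labor force = 429.79 + 162.47 + 168.46 + 23.35 = 784.07 thousand (those not working and not actively searching are outside the labor force — including those who want a job but have given up searching).
Civilian working-age population = 1,300.17 + 784.07 = 2,084.24 thousand.
Unemployment rate = 107.47 / 1,300.17 = 8.27%.
Labor force participation rate = 1,300.17 / 2,084.24 = 62.38%.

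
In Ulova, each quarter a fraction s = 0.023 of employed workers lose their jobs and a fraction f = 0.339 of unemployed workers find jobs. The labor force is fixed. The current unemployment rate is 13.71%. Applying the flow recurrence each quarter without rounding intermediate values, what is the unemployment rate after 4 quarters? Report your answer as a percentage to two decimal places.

Unemployment rate after four quarters ≈ 7.57%.

With a fixed labor force, u_{t+1} = u_t + s·(1−u_t) − f·u_t = u_t·(1−s−f) + s.
Here 1−s−f = 0.638 and s = 0.023.
u_1 = 0.137100 × 0.638 + 0.023 = 0.110470.
u_2 = 0.110470 × 0.638 + 0.023 = 0.093480.
u_3 = 0.093480 × 0.638 + 0.023 = 0.082640.
u_4 = 0.082640 × 0.638 + 0.023 = 0.075724.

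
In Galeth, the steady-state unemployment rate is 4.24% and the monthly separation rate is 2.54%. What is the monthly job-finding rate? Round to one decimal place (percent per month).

From u* = s/(s+f): f = s·(1−u)/u.
f = 2.54 × (1 − 0.0424) / 0.0424 = 2.4323 / 0.0424 ≈ 57.4% per month.

Job-finding rate ≈ 57.4% per month.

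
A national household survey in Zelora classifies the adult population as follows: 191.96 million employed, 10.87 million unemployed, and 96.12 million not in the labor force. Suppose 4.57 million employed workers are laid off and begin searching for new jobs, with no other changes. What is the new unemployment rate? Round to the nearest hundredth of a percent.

Initially, labor force = 191.96 + 10.87 = 202.83 million, so u = 10.87/202.83 = 5.36%.
After the change, employed falls and unemployed rises by 4.57; labor force unchanged → E = 187.39, U = 15.44, labor force = 202.83 million.
New unemployment rate = 15.44 / 202.83 = 7.61%.

New unemployment rate ≈ 7.61%.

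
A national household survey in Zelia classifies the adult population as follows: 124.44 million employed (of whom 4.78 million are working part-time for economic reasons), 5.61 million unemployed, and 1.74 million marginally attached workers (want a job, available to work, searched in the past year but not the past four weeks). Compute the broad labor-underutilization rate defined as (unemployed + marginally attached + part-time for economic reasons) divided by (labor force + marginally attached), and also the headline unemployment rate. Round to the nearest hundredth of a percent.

Labor force = 124.44 + 5.61 = 130.05 million.
Numerator = 5.61 + 1.74 + 4.78 = 12.13 million.
Denominator = 130.05 + 1.74 = 131.79 million.
Broad rate = 12.13 / 131.79 = 9.20%.
Headline unemployment rate = 5.61 / 130.05 = 4.31%.

Broad underutilization rate ≈ 9.20%; headline unemployment rate ≈ 4.31%.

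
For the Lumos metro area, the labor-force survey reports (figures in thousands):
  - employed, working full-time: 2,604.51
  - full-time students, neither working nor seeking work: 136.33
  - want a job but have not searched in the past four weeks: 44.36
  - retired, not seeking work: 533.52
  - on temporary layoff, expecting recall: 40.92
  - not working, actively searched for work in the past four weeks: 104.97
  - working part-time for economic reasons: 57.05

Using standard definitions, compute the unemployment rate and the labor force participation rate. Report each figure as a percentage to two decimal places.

Employed = 2,604.51 + 57.05 = 2,661.56 thousand (anyone who worked, including part-time for economic reasons, counts as employed).
Unemployed = 40.92 + 104.97 = 145.89 thousand (jobless and actively searching, or on temporary layoff).
Labor force = 2,661.56 + 145.89 = 2,807.45 thousand.
Not in labor force = 136.33 + 44.36 + 533.52 = 714.21 thousand (those not working and not actively searching are outside the labor force — including those who want a job but have given up searching).
Civilian working-age population = 2,807.45 + 714.21 = 3,521.66 thousand.
Unemployment rate = 145.89 / 2,807.45 = 5.20%.
Labor force participation rate = 2,807.45 / 3,521.66 = 79.72%.

Unemployment rate ≈ 5.20%; labor force participation rate ≈ 79.72%.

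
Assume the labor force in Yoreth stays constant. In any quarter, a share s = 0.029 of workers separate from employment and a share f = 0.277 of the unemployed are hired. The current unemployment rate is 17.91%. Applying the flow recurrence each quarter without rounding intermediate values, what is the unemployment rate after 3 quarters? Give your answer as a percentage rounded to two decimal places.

Unemployment rate after three quarters ≈ 12.30%.

With a fixed labor force, u_{t+1} = u_t + s·(1−u_t) − f·u_t = u_t·(1−s−f) + s.
Here 1−s−f = 0.694 and s = 0.029.
u_1 = 0.179100 × 0.694 + 0.029 = 0.153295.
u_2 = 0.153295 × 0.694 + 0.029 = 0.135387.
u_3 = 0.135387 × 0.694 + 0.029 = 0.122959.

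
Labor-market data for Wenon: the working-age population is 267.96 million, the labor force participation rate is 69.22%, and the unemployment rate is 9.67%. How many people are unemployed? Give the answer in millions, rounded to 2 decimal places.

Labor force = 0.6922 × 267.96 = 185.48 million.
Unemployed = 0.0967 × 185.48 ≈ 17.94 million.

About 17.94 million are unemployed.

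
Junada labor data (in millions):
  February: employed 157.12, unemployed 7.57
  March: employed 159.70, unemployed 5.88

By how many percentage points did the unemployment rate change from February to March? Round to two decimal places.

The unemployment rate changed by −1.05 percentage points.

February: labor force = 157.12 + 7.57 = 164.69; u = 7.57/164.69 = 4.60%.
March: labor force = 159.70 + 5.88 = 165.58; u = 5.88/165.58 = 3.55%.
Change = 3.55% − 4.60% = −1.05 pp.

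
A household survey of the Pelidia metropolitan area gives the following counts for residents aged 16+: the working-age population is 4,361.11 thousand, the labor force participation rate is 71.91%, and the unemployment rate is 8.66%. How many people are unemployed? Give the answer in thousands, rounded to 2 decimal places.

About 271.58 thousand are unemployed.

Labor force = 0.7191 × 4,361.11 = 3,136.07 thousand.
Unemployed = 0.0866 × 3,136.07 ≈ 271.58 thousand.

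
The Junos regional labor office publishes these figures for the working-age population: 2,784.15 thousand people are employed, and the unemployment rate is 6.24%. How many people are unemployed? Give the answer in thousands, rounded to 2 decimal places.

About 185.29 thousand are unemployed.

Let U be the number unemployed. The labor force is E + U, and U/(E+U) = 0.0624.
So U = 0.0624 × 2,784.15 / (1 − 0.0624) = 173.7310 / 0.9376 ≈ 185.29 thousand.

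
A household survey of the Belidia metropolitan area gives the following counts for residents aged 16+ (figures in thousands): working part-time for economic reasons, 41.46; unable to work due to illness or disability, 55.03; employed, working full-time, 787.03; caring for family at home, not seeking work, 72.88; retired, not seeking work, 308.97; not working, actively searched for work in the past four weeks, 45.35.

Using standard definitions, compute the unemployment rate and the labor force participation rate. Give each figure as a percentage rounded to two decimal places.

Employed = 41.46 + 787.03 = 828.49 thousand (anyone who worked, including part-time for economic reasons, counts as employed).
Unemployed = 45.35 thousand.
Labor force = 828.49 + 45.35 = 873.84 thousand.
Not in labor force = 55.03 + 72.88 + 308.97 = 436.88 thousand (those not working and not actively searching are outside the labor force).
Civilian working-age population = 873.84 + 436.88 = 1,310.72 thousand.
Unemployment rate = 45.35 / 873.84 = 5.19%.
Labor force participation rate = 873.84 / 1,310.72 = 66.67%.

Unemployment rate ≈ 5.19%; labor force participation rate ≈ 66.67%.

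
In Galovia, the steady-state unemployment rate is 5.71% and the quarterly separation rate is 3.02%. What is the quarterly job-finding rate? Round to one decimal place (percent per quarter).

Job-finding rate ≈ 49.9% per quarter.

From u* = s/(s+f): f = s·(1−u)/u.
f = 3.02 × (1 − 0.0571) / 0.0571 = 2.8476 / 0.0571 ≈ 49.9% per quarter.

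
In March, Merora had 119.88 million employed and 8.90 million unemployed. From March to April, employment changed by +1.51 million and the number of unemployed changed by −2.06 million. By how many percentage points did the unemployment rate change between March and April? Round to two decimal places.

March: labor force = 119.88 + 8.90 = 128.78; u = 8.90/128.78 = 6.91%.
April: labor force = 121.39 + 6.84 = 128.23; u = 6.84/128.23 = 5.33%.
Change = 5.33% − 6.91% = −1.58 pp.

The unemployment rate changed by −1.58 percentage points.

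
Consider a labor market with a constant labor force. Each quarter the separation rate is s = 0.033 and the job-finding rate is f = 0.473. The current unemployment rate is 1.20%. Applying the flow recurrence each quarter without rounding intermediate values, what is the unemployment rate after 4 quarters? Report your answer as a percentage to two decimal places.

Unemployment rate after four quarters ≈ 6.20%.

With a fixed labor force, u_{t+1} = u_t + s·(1−u_t) − f·u_t = u_t·(1−s−f) + s.
Here 1−s−f = 0.494 and s = 0.033.
u_1 = 0.012000 × 0.494 + 0.033 = 0.038928.
u_2 = 0.038928 × 0.494 + 0.033 = 0.052230.
u_3 = 0.052230 × 0.494 + 0.033 = 0.058802.
u_4 = 0.058802 × 0.494 + 0.033 = 0.062048.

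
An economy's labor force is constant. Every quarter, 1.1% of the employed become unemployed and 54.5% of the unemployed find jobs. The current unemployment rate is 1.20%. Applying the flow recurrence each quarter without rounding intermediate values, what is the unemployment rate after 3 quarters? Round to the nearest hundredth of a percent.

Unemployment rate after three quarters ≈ 1.91%.

With a fixed labor force, u_{t+1} = u_t + s·(1−u_t) − f·u_t = u_t·(1−s−f) + s.
Here 1−s−f = 0.444 and s = 0.011.
u_1 = 0.012000 × 0.444 + 0.011 = 0.016328.
u_2 = 0.016328 × 0.444 + 0.011 = 0.018250.
u_3 = 0.018250 × 0.444 + 0.011 = 0.019103.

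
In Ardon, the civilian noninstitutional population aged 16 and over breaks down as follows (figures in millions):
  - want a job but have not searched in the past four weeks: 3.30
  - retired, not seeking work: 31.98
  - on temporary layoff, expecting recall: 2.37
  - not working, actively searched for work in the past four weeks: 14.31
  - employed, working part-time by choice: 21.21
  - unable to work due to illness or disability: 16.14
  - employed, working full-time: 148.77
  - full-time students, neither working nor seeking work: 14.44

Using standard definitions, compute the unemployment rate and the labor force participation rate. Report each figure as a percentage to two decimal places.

Unemployment rate ≈ 8.94%; labor force participation rate ≈ 73.92%.

Employed = 21.21 + 148.77 = 169.98 million.
Unemployed = 2.37 + 14.31 = 16.68 million (jobless and actively searching, or on temporary layoff).
Labor force = 169.98 + 16.68 = 186.66 million.
Not in labor force = 3.30 + 31.98 + 16.14 + 14.44 = 65.86 million (those not working and not actively searching are outside the labor force — including those who want a job but have given up searching).
Civilian working-age population = 186.66 + 65.86 = 252.52 million.
Unemployment rate = 16.68 / 186.66 = 8.94%.
Labor force participation rate = 186.66 / 252.52 = 73.92%.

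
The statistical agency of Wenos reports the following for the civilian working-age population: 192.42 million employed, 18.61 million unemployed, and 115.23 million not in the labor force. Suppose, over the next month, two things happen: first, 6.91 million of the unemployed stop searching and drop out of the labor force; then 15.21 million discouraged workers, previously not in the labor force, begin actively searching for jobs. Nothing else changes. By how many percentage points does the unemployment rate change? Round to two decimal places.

The unemployment rate changes by +3.45 percentage points.

Initially, labor force = 192.42 + 18.61 = 211.03 million, so u = 18.61/211.03 = 8.82%.
After the first change, unemployed and labor force both fall by 6.91 → E = 192.42, U = 11.70, labor force = 204.12 million.
After the second change, unemployed and labor force both rise by 15.21 → E = 192.42, U = 26.91, labor force = 219.33 million.
New unemployment rate = 26.91 / 219.33 = 12.27%.
Change = 12.27% − 8.82% = +3.45 percentage points.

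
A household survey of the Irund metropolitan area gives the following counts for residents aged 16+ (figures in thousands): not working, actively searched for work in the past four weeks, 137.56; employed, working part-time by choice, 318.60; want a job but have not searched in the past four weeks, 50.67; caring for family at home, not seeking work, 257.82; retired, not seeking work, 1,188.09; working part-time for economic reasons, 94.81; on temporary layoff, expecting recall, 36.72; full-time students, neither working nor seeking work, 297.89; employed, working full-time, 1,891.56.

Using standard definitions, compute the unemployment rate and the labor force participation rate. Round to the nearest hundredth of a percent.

Unemployment rate ≈ 7.03%; labor force participation rate ≈ 58.01%.

Employed = 318.60 + 94.81 + 1,891.56 = 2,304.97 thousand (anyone who worked, including part-time for economic reasons, counts as employed).
Unemployed = 137.56 + 36.72 = 174.28 thousand (jobless and actively searching, or on temporary layoff).
Labor force = 2,304.97 + 174.28 = 2,479.25 thousand.
Not in labor force = 50.67 + 257.82 + 1,188.09 + 297.89 = 1,794.47 thousand (those not working and not actively searching are outside the labor force — including those who want a job but have given up searching).
Civilian working-age population = 2,479.25 + 1,794.47 = 4,273.72 thousand.
Unemployment rate = 174.28 / 2,479.25 = 7.03%.
Labor force participation rate = 2,479.25 / 4,273.72 = 58.01%.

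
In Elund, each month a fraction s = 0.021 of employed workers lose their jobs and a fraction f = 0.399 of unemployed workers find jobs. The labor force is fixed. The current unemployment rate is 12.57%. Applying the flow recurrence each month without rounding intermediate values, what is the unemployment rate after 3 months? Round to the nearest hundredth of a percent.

Unemployment rate after three months ≈ 6.48%.

With a fixed labor force, u_{t+1} = u_t + s·(1−u_t) − f·u_t = u_t·(1−s−f) + s.
Here 1−s−f = 0.580 and s = 0.021.
u_1 = 0.125700 × 0.580 + 0.021 = 0.093906.
u_2 = 0.093906 × 0.580 + 0.021 = 0.075465.
u_3 = 0.075465 × 0.580 + 0.021 = 0.064770.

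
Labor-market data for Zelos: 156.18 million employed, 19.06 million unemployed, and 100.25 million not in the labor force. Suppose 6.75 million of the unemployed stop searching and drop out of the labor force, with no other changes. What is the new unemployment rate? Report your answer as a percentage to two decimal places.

New unemployment rate ≈ 7.31%.

Initially, labor force = 156.18 + 19.06 = 175.24 million, so u = 19.06/175.24 = 10.88%.
After the change, unemployed and labor force both fall by 6.75 → E = 156.18, U = 12.31, labor force = 168.49 million.
New unemployment rate = 12.31 / 168.49 = 7.31%.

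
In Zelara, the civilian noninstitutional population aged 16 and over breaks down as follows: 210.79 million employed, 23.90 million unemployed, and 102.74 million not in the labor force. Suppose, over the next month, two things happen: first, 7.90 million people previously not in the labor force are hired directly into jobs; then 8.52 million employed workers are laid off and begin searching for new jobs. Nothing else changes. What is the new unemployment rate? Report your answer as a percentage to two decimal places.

New unemployment rate ≈ 13.36%.

Initially, labor force = 210.79 + 23.90 = 234.69 million, so u = 23.90/234.69 = 10.18%.
After the first change, employed and labor force both rise by 7.90; unemployed unchanged → E = 218.69, U = 23.90, labor force = 242.59 million.
After the second change, employed falls and unemployed rises by 8.52; labor force unchanged → E = 210.17, U = 32.42, labor force = 242.59 million.
New unemployment rate = 32.42 / 242.59 = 13.36%.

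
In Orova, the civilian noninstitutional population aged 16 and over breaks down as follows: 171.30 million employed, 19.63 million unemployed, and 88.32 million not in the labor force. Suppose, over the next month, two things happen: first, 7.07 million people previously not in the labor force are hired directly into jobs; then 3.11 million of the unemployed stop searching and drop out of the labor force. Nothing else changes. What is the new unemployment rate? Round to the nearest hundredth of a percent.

New unemployment rate ≈ 8.48%.

Initially, labor force = 171.30 + 19.63 = 190.93 million, so u = 19.63/190.93 = 10.28%.
After the first change, employed and labor force both rise by 7.07; unemployed unchanged → E = 178.37, U = 19.63, labor force = 198.00 million.
After the second change, unemployed and labor force both fall by 3.11 → E = 178.37, U = 16.52, labor force = 194.89 million.
New unemployment rate = 16.52 / 194.89 = 8.48%.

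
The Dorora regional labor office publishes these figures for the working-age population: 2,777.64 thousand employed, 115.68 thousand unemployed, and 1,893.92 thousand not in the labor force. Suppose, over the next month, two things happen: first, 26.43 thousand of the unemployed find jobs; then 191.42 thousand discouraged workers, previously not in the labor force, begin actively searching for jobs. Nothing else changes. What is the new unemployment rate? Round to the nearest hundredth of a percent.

Initially, labor force = 2,777.64 + 115.68 = 2,893.32 thousand, so u = 115.68/2,893.32 = 4.00%.
After the first change, unemployed falls and employed rises by 26.43; labor force unchanged → E = 2,804.07, U = 89.25, labor force = 2,893.32 thousand.
After the second change, unemployed and labor force both rise by 191.42 → E = 2,804.07, U = 280.67, labor force = 3,084.74 thousand.
New unemployment rate = 280.67 / 3,084.74 = 9.10%.

New unemployment rate ≈ 9.10%.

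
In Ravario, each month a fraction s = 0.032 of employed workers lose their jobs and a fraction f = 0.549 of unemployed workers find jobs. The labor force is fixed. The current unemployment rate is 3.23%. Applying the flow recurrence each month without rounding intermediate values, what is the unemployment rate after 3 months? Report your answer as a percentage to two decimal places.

With a fixed labor force, u_{t+1} = u_t + s·(1−u_t) − f·u_t = u_t·(1−s−f) + s.
Here 1−s−f = 0.419 and s = 0.032.
u_1 = 0.032300 × 0.419 + 0.032 = 0.045534.
u_2 = 0.045534 × 0.419 + 0.032 = 0.051079.
u_3 = 0.051079 × 0.419 + 0.032 = 0.053402.

Unemployment rate after three months ≈ 5.34%.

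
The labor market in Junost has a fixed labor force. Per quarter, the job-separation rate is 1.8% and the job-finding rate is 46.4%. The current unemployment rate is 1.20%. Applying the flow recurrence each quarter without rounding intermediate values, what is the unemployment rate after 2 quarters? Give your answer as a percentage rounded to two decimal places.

Unemployment rate after two quarters ≈ 3.05%.

With a fixed labor force, u_{t+1} = u_t + s·(1−u_t) − f·u_t = u_t·(1−s−f) + s.
Here 1−s−f = 0.518 and s = 0.018.
u_1 = 0.012000 × 0.518 + 0.018 = 0.024216.
u_2 = 0.024216 × 0.518 + 0.018 = 0.030544.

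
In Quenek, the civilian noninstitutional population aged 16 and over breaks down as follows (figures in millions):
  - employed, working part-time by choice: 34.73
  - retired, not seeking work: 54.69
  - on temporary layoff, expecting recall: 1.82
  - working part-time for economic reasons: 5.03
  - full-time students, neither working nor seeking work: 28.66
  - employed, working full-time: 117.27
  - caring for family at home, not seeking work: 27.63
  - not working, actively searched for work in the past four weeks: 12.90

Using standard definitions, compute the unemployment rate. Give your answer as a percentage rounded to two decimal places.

Employed = 34.73 + 5.03 + 117.27 = 157.03 million (anyone who worked, including part-time for economic reasons, counts as employed).
Unemployed = 1.82 + 12.90 = 14.72 million (jobless and actively searching, or on temporary layoff).
Labor force = 157.03 + 14.72 = 171.75 million.
Unemployment rate = 14.72 / 171.75 = 8.57%.

Unemployment rate ≈ 8.57%.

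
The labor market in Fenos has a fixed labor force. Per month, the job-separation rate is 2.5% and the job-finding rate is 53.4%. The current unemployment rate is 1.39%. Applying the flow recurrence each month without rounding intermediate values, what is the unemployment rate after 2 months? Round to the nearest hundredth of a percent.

With a fixed labor force, u_{t+1} = u_t + s·(1−u_t) − f·u_t = u_t·(1−s−f) + s.
Here 1−s−f = 0.441 and s = 0.025.
u_1 = 0.013900 × 0.441 + 0.025 = 0.031130.
u_2 = 0.031130 × 0.441 + 0.025 = 0.038728.

Unemployment rate after two months ≈ 3.87%.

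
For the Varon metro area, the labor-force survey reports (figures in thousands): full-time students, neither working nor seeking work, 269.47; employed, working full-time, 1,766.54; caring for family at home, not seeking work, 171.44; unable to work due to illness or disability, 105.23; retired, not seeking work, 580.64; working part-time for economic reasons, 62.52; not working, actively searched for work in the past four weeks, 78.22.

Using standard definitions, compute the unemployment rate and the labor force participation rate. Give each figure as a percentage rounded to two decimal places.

Unemployment rate ≈ 4.10%; labor force participation rate ≈ 62.86%.

Employed = 1,766.54 + 62.52 = 1,829.06 thousand (anyone who worked, including part-time for economic reasons, counts as employed).
Unemployed = 78.22 thousand.
Labor force = 1,829.06 + 78.22 = 1,907.28 thousand.
Not in labor force = 269.47 + 171.44 + 105.23 + 580.64 = 1,126.78 thousand (those not working and not actively searching are outside the labor force).
Civilian working-age population = 1,907.28 + 1,126.78 = 3,034.06 thousand.
Unemployment rate = 78.22 / 1,907.28 = 4.10%.
Labor force participation rate = 1,907.28 / 3,034.06 = 62.86%.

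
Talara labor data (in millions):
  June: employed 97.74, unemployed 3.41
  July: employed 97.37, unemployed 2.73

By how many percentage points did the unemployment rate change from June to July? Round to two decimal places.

The unemployment rate changed by −0.64 percentage points.

June: labor force = 97.74 + 3.41 = 101.15; u = 3.41/101.15 = 3.37%.
July: labor force = 97.37 + 2.73 = 100.10; u = 2.73/100.10 = 2.73%.
Change = 2.73% − 3.37% = −0.64 pp.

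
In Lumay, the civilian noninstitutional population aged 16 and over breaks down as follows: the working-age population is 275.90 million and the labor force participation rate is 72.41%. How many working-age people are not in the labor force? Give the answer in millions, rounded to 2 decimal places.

About 76.12 million are not in the labor force.

Share not in the labor force = 1 − 0.7241 = 0.2759.
Not in labor force = 0.2759 × 275.90 ≈ 76.12 million.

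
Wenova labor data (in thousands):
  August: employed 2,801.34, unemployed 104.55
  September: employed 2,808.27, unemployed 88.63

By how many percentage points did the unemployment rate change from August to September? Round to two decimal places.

August: labor force = 2,801.34 + 104.55 = 2,905.89; u = 104.55/2,905.89 = 3.60%.
September: labor force = 2,808.27 + 88.63 = 2,896.90; u = 88.63/2,896.90 = 3.06%.
Change = 3.06% − 3.60% = −0.54 pp.

The unemployment rate changed by −0.54 percentage points.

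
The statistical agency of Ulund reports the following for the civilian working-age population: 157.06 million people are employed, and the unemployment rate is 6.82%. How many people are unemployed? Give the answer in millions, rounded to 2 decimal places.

About 11.50 million are unemployed.

Let U be the number unemployed. The labor force is E + U, and U/(E+U) = 0.0682.
So U = 0.0682 × 157.06 / (1 − 0.0682) = 10.7115 / 0.9318 ≈ 11.50 million.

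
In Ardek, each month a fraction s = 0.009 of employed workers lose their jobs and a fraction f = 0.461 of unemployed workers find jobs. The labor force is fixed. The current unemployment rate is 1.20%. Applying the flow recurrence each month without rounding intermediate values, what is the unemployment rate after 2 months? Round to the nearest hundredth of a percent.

With a fixed labor force, u_{t+1} = u_t + s·(1−u_t) − f·u_t = u_t·(1−s−f) + s.
Here 1−s−f = 0.530 and s = 0.009.
u_1 = 0.012000 × 0.530 + 0.009 = 0.015360.
u_2 = 0.015360 × 0.530 + 0.009 = 0.017141.

Unemployment rate after two months ≈ 1.71%.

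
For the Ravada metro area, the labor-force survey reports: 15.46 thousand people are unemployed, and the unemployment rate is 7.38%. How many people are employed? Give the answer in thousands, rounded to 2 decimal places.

Labor force = U / u = 15.46 / 0.0738 ≈ 209.49 thousand.
Employed = labor force − unemployed = 209.49 − 15.46 = 194.03 thousand.

About 194.03 thousand are employed.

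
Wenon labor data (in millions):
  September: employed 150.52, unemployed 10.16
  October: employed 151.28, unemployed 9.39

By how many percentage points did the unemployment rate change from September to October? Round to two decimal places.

September: labor force = 150.52 + 10.16 = 160.68; u = 10.16/160.68 = 6.32%.
October: labor force = 151.28 + 9.39 = 160.67; u = 9.39/160.67 = 5.84%.
Change = 5.84% − 6.32% = −0.48 pp.

The unemployment rate changed by −0.48 percentage points.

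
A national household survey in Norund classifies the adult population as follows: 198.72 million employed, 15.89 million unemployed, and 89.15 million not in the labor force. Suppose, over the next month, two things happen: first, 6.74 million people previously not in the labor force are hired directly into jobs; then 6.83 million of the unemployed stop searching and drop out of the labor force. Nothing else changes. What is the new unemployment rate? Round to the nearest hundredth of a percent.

Initially, labor force = 198.72 + 15.89 = 214.61 million, so u = 15.89/214.61 = 7.40%.
After the first change, employed and labor force both rise by 6.74; unemployed unchanged → E = 205.46, U = 15.89, labor force = 221.35 million.
After the second change, unemployed and labor force both fall by 6.83 → E = 205.46, U = 9.06, labor force = 214.52 million.
New unemployment rate = 9.06 / 214.52 = 4.22%.

New unemployment rate ≈ 4.22%.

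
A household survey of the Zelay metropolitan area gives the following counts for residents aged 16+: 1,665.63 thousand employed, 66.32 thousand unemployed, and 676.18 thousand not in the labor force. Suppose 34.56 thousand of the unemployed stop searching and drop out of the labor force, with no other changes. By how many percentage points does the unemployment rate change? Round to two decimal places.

The unemployment rate changes by −1.96 percentage points.

Initially, labor force = 1,665.63 + 66.32 = 1,731.95 thousand, so u = 66.32/1,731.95 = 3.83%.
After the change, unemployed and labor force both fall by 34.56 → E = 1,665.63, U = 31.76, labor force = 1,697.39 thousand.
New unemployment rate = 31.76 / 1,697.39 = 1.87%.
Change = 1.87% − 3.83% = −1.96 percentage points.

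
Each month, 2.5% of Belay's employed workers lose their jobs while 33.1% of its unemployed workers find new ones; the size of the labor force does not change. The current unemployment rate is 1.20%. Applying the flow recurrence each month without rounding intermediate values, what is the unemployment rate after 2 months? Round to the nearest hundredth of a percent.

Unemployment rate after two months ≈ 4.61%.

With a fixed labor force, u_{t+1} = u_t + s·(1−u_t) − f·u_t = u_t·(1−s−f) + s.
Here 1−s−f = 0.644 and s = 0.025.
u_1 = 0.012000 × 0.644 + 0.025 = 0.032728.
u_2 = 0.032728 × 0.644 + 0.025 = 0.046077.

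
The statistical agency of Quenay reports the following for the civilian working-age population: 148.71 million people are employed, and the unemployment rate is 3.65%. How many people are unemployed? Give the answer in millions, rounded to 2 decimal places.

About 5.63 million are unemployed.

Let U be the number unemployed. The labor force is E + U, and U/(E+U) = 0.0365.
So U = 0.0365 × 148.71 / (1 − 0.0365) = 5.4279 / 0.9635 ≈ 5.63 million.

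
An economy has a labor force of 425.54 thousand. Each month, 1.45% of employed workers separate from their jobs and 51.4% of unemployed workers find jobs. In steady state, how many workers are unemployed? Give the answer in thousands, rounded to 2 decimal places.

About 11.68 thousand are unemployed in steady state.

Steady-state unemployment rate u* = s/(s+f) = 1.45/(1.45+51.4) = 0.027436.
Unemployed = u* × labor force = 0.027436 × 425.54 ≈ 11.68 thousand.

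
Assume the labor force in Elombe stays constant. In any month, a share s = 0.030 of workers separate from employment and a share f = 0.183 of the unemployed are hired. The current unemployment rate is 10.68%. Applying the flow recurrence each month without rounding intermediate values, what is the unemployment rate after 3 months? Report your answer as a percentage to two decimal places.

Unemployment rate after three months ≈ 12.43%.

With a fixed labor force, u_{t+1} = u_t + s·(1−u_t) − f·u_t = u_t·(1−s−f) + s.
Here 1−s−f = 0.787 and s = 0.030.
u_1 = 0.106800 × 0.787 + 0.030 = 0.114052.
u_2 = 0.114052 × 0.787 + 0.030 = 0.119759.
u_3 = 0.119759 × 0.787 + 0.030 = 0.124250.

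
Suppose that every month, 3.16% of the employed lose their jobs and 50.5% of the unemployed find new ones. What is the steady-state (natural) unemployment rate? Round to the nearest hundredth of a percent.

Steady-state unemployment rate ≈ 5.89%.

At steady state the flows balance: s·E = f·U, so U/(E+U) = s/(s+f).
u* = 3.16 / (3.16 + 50.5) = 3.16 / 53.66 = 5.89%.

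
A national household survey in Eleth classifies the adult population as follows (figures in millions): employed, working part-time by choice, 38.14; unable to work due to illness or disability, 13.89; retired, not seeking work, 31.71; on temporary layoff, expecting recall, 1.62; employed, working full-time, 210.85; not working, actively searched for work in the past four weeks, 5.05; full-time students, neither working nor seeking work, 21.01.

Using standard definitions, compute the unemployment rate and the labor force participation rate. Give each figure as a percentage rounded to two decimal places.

Unemployment rate ≈ 2.61%; labor force participation rate ≈ 79.33%.

Employed = 38.14 + 210.85 = 248.99 million.
Unemployed = 1.62 + 5.05 = 6.67 million (jobless and actively searching, or on temporary layoff).
Labor force = 248.99 + 6.67 = 255.66 million.
Not in labor force = 13.89 + 31.71 + 21.01 = 66.61 million (those not working and not actively searching are outside the labor force).
Civilian working-age population = 255.66 + 66.61 = 322.27 million.
Unemployment rate = 6.67 / 255.66 = 2.61%.
Labor force participation rate = 255.66 / 322.27 = 79.33%.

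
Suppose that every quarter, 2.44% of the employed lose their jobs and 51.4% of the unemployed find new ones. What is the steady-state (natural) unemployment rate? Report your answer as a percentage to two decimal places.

At steady state the flows balance: s·E = f·U, so U/(E+U) = s/(s+f).
u* = 2.44 / (2.44 + 51.4) = 2.44 / 53.84 = 4.53%.

Steady-state unemployment rate ≈ 4.53%.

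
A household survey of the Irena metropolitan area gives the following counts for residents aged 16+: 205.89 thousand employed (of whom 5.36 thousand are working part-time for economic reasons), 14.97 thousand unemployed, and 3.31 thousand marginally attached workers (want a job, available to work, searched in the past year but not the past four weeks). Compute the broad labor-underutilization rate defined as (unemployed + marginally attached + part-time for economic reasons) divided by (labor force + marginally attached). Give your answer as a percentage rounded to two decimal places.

Labor force = 205.89 + 14.97 = 220.86 thousand.
Numerator = 14.97 + 3.31 + 5.36 = 23.64 thousand.
Denominator = 220.86 + 3.31 = 224.17 thousand.
Broad rate = 23.64 / 224.17 = 10.55%.

Broad underutilization rate ≈ 10.55%.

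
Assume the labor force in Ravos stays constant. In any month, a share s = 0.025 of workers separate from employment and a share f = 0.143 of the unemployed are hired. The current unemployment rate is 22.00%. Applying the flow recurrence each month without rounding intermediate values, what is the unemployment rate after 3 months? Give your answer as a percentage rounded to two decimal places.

Unemployment rate after three months ≈ 18.98%.

With a fixed labor force, u_{t+1} = u_t + s·(1−u_t) − f·u_t = u_t·(1−s−f) + s.
Here 1−s−f = 0.832 and s = 0.025.
u_1 = 0.220000 × 0.832 + 0.025 = 0.208040.
u_2 = 0.208040 × 0.832 + 0.025 = 0.198089.
u_3 = 0.198089 × 0.832 + 0.025 = 0.189810.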